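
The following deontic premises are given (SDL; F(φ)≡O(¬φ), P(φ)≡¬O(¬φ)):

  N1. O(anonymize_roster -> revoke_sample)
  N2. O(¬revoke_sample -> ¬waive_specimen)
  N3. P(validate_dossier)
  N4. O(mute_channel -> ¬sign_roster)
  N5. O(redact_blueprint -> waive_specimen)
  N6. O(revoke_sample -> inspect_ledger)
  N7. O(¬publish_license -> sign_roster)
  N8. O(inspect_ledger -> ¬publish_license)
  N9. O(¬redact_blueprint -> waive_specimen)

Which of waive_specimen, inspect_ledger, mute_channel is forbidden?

mute_channel

Premises 9 and 5 are O(¬redact_blueprint -> waive_specimen) and O(redact_blueprint -> waive_specimen); every ideal world satisfies ¬redact_blueprint or redact_blueprint, so in either case waive_specimen holds — hence O(waive_specimen).
Premise 2 is O(¬revoke_sample -> ¬waive_specimen); contrapositively O(waive_specimen -> revoke_sample). Since O(waive_specimen) holds, K gives O(revoke_sample).
Premise 6 is O(revoke_sample -> inspect_ledger); since O(revoke_sample), deontic closure gives O(inspect_ledger).
With premise 8, O(inspect_ledger -> ¬publish_license), the K-axiom yields O(¬publish_license).
Premise 7 is O(¬publish_license -> sign_roster); since O(¬publish_license), deontic closure gives O(sign_roster).
Premise 4, O(mute_channel -> ¬sign_roster), contraposes to O(sign_roster -> ¬mute_channel); with O(sign_roster) we get O(¬mute_channel).
So O(¬mute_channel) holds, i.e. mute_channel is forbidden. None of the other listed options is forbidden under the premises.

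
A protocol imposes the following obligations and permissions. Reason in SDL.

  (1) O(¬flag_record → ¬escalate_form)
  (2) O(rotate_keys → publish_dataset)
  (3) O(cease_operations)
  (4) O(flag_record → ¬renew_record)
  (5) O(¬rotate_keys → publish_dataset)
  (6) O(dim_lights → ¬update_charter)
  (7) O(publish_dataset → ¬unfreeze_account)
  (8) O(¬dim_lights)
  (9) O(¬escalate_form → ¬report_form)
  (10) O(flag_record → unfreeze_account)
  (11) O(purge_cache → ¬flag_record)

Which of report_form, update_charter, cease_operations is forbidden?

report_form

Premises 2 and 5 are O(rotate_keys → publish_dataset) and O(¬rotate_keys → publish_dataset); every ideal world satisfies rotate_keys or ¬rotate_keys, so in either case publish_dataset holds — hence O(publish_dataset).
With premise 7, O(publish_dataset → ¬unfreeze_account), the K-axiom yields O(¬unfreeze_account).
The contrapositive of premise 10 (O(flag_record → unfreeze_account)) is O(¬unfreeze_account → ¬flag_record), and O(¬unfreeze_account) is already established, so O(¬flag_record).
Premise 1 is O(¬flag_record → ¬escalate_form); since O(¬flag_record), deontic closure gives O(¬escalate_form).
With premise 9, O(¬escalate_form → ¬report_form), the K-axiom yields O(¬report_form).
So O(¬report_form) holds, i.e. report_form is forbidden. None of the other listed options is forbidden under the premises.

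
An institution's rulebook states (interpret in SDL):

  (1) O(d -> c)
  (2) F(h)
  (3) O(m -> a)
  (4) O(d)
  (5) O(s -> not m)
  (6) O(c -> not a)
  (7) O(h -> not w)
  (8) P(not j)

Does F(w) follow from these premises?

No

Premise 7 is O(h -> not w), but O(h) is not derivable from the premises, so it does not yield O(not w).
No other premise forces O(not w). An ideal world satisfying every premise can still have w true, so F(w) is not derivable.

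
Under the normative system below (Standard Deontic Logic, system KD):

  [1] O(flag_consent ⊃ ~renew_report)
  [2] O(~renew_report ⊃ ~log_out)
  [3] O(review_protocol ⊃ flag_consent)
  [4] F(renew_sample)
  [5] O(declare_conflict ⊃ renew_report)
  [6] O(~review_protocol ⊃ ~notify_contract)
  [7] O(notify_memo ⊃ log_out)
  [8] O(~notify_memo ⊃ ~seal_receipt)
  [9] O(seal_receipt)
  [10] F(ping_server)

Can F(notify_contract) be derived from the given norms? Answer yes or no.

Yes

Premise 9 gives O(seal_receipt).
Premise 8, O(~notify_memo ⊃ ~seal_receipt), contraposes to O(seal_receipt ⊃ notify_memo); with O(seal_receipt) we get O(notify_memo).
With premise 7, O(notify_memo ⊃ log_out), the K-axiom yields O(log_out).
Premise 2, O(~renew_report ⊃ ~log_out), contraposes to O(log_out ⊃ renew_report); with O(log_out) we get O(renew_report).
Premise 1, O(flag_consent ⊃ ~renew_report), contraposes to O(renew_report ⊃ ~flag_consent); with O(renew_report) we get O(~flag_consent).
Premise 3 is O(review_protocol ⊃ flag_consent); contrapositively O(~flag_consent ⊃ ~review_protocol). Since O(~flag_consent) holds, K gives O(~review_protocol).
With premise 6, O(~review_protocol ⊃ ~notify_contract), the K-axiom yields O(~notify_contract).
Premises 4, 5, 10 do not contribute to this derivation.
So O(~notify_contract) holds, i.e. F(notify_contract). The claim follows.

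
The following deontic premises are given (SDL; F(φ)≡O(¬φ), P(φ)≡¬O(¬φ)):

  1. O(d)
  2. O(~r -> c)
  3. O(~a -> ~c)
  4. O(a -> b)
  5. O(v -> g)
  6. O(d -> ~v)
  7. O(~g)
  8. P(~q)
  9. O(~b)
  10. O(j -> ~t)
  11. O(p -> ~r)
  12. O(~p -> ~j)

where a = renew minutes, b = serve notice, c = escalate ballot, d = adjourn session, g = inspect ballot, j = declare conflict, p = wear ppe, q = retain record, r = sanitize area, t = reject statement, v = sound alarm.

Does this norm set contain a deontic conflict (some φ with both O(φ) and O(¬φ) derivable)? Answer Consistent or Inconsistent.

Consistent

Premise 5 is O(v -> g), but O(v) is not derivable from the premises, so it does not yield O(g).
So O(g) is not derivable, and the apparent clash with O(~g) does not arise.
A world satisfying every obligation exists (e.g. a=false, b=false, c=false, d=true, g=false, j=false, p=false, q=false, r=true, t=false, v=false); no atom is both obligatory and forbidden, so the set is consistent.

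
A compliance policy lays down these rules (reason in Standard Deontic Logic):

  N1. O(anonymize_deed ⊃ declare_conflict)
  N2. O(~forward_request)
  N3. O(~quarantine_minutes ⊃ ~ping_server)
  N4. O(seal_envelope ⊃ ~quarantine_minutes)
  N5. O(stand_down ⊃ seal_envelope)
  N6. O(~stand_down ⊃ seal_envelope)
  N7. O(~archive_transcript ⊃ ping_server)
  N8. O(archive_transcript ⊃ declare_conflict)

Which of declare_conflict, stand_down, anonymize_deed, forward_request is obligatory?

declare_conflict

Premises 5 and 6 are O(stand_down ⊃ seal_envelope) and O(~stand_down ⊃ seal_envelope); every ideal world satisfies stand_down or ~stand_down, so in either case seal_envelope holds — hence O(seal_envelope).
From O(seal_envelope) and premise 4, O(seal_envelope ⊃ ~quarantine_minutes), we obtain O(~quarantine_minutes).
Applying K to premise 3 (O(~quarantine_minutes ⊃ ~ping_server)) and O(~quarantine_minutes) yields O(~ping_server).
Premise 7, O(~archive_transcript ⊃ ping_server), contraposes to O(~ping_server ⊃ archive_transcript); with O(~ping_server) we get O(archive_transcript).
With premise 8, O(archive_transcript ⊃ declare_conflict), the K-axiom yields O(declare_conflict).
So O(declare_conflict) holds — declare_conflict is obligatory. None of the other listed options is made obligatory by any chain of premises.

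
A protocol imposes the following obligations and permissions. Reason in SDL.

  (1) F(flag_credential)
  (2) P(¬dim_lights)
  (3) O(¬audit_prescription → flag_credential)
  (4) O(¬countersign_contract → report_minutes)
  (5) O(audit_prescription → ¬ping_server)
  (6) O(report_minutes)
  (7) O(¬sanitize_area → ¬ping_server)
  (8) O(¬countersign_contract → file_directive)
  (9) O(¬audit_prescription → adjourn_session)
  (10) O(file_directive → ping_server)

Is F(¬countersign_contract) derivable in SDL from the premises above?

Yes

Premise 1 is F(flag_credential), i.e. O(¬flag_credential).
Premise 3 is O(¬audit_prescription → flag_credential); contrapositively O(¬flag_credential → audit_prescription). Since O(¬flag_credential) holds, K gives O(audit_prescription).
Applying K to premise 5 (O(audit_prescription → ¬ping_server)) and O(audit_prescription) yields O(¬ping_server).
Premise 10 is O(file_directive → ping_server); contrapositively O(¬ping_server → ¬file_directive). Since O(¬ping_server) holds, K gives O(¬file_directive).
Premise 8, O(¬countersign_contract → file_directive), contraposes to O(¬file_directive → countersign_contract); with O(¬file_directive) we get O(countersign_contract).
Premises 2, 4, 6, 7, 9 do not contribute to this derivation.
So O(countersign_contract) holds, i.e. F(¬countersign_contract). The claim follows.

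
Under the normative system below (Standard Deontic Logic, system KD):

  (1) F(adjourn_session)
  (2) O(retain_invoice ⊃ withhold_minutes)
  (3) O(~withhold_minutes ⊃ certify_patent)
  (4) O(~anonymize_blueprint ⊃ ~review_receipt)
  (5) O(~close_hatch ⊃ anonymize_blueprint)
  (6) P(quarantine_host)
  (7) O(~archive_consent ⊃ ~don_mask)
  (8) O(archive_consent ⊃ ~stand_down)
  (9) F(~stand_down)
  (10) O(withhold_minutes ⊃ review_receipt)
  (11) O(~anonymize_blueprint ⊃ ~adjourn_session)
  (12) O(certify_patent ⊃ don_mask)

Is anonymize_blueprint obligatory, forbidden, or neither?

Obligatory

Premise 9, F(~stand_down), is equivalent to O(stand_down).
The contrapositive of premise 8 (O(archive_consent ⊃ ~stand_down)) is O(stand_down ⊃ ~archive_consent), and O(stand_down) is already established, so O(~archive_consent).
With premise 7, O(~archive_consent ⊃ ~don_mask), the K-axiom yields O(~don_mask).
Premise 12, O(certify_patent ⊃ don_mask), contraposes to O(~don_mask ⊃ ~certify_patent); with O(~don_mask) we get O(~certify_patent).
Premise 3, O(~withhold_minutes ⊃ certify_patent), contraposes to O(~certify_patent ⊃ withhold_minutes); with O(~certify_patent) we get O(withhold_minutes).
From O(withhold_minutes) and premise 10, O(withhold_minutes ⊃ review_receipt), we obtain O(review_receipt).
Premise 4 is O(~anonymize_blueprint ⊃ ~review_receipt); contrapositively O(review_receipt ⊃ anonymize_blueprint). Since O(review_receipt) holds, K gives O(anonymize_blueprint).
Premises 1, 2, 5, 6, 11 do not contribute to this derivation.
Hence anonymize_blueprint is obligatory.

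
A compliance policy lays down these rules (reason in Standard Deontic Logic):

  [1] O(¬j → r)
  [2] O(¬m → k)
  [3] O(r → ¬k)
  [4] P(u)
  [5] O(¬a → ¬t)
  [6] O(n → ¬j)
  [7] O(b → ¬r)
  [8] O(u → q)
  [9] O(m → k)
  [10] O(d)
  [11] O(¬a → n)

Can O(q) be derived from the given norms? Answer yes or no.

No

Premise 8 is O(u → q), but O(u) is not derivable from the premises (the permission P(u) asserts only ¬O(¬u), not O(u)), so it does not yield O(q).
No other premise forces O(q). An ideal world satisfying every premise can still have q false, so O(q) is not derivable.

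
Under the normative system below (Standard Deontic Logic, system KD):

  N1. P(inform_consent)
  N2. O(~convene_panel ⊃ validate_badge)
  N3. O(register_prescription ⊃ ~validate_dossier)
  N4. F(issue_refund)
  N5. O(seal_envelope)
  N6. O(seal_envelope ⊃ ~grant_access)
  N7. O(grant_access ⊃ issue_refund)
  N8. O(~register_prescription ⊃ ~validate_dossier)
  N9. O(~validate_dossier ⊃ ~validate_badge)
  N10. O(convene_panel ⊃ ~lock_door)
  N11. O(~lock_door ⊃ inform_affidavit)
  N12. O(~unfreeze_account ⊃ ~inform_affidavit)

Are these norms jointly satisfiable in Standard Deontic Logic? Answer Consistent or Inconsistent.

Consistent

Premise 7 is O(grant_access ⊃ issue_refund), but O(grant_access) is not derivable from the premises, so it does not yield O(issue_refund).
So O(issue_refund) is not derivable, and the apparent clash with O(~issue_refund) does not arise.
A world satisfying every obligation exists (e.g. convene_panel=true, grant_access=false, inform_affidavit=true, inform_consent=false, issue_refund=false, lock_door=false, register_prescription=false, seal_envelope=true, unfreeze_account=true, validate_badge=false, validate_dossier=false); no atom is both obligatory and forbidden, so the set is consistent.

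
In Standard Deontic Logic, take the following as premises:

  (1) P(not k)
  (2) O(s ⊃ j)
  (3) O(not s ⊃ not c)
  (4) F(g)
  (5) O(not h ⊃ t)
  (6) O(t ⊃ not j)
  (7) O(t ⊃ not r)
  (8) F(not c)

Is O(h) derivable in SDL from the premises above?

Yes

Premise 8 is F(not c), i.e. O(c).
Premise 3 is O(not s ⊃ not c); contrapositively O(c ⊃ s). Since O(c) holds, K gives O(s).
From O(s) and premise 2, O(s ⊃ j), we obtain O(j).
Premise 6, O(t ⊃ not j), contraposes to O(j ⊃ not t); with O(j) we get O(not t).
The contrapositive of premise 5 (O(not h ⊃ t)) is O(not t ⊃ h), and O(not t) is already established, so O(h).
Premises 1, 4, 7 do not contribute to this derivation.
So O(h) follows.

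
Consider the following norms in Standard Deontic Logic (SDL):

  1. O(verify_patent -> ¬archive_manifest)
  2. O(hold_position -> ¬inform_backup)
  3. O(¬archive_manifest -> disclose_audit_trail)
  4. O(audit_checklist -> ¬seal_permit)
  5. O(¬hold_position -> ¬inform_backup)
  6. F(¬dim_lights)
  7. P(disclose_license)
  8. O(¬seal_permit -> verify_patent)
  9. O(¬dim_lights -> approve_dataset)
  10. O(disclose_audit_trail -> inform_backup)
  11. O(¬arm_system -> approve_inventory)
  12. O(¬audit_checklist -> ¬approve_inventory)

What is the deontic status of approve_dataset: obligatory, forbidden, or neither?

Neither

Premise 9 is O(¬dim_lights -> approve_dataset), but O(¬dim_lights) is not derivable from the premises, so it does not yield O(approve_dataset).
No premise or chain of K-axiom applications forces O(approve_dataset), and none forces O(¬approve_dataset). So approve_dataset is neither obligatory nor forbidden under these norms.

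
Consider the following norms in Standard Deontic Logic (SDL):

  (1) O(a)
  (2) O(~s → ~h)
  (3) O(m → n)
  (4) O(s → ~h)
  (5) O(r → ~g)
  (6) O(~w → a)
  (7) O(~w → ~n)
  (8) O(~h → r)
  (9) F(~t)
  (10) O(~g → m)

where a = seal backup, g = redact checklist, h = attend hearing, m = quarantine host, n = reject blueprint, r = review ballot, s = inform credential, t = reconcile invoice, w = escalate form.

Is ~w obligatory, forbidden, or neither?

Premises 4 and 2 cover both cases: O(s → ~h) and O(~s → ~h). Since s ∨ ~s is a tautology, O(~h) follows.
With premise 8, O(~h → r), the K-axiom yields O(r).
From O(r) and premise 5, O(r → ~g), we obtain O(~g).
With premise 10, O(~g → m), the K-axiom yields O(m).
From O(m) and premise 3, O(m → n), we obtain O(n).
Premise 7 is O(~w → ~n); contrapositively O(n → w). Since O(n) holds, K gives O(w).
Premises 1, 6, 9 do not contribute to this derivation.
Thus O(w), which is F(~w): ~w is forbidden.

Forbidden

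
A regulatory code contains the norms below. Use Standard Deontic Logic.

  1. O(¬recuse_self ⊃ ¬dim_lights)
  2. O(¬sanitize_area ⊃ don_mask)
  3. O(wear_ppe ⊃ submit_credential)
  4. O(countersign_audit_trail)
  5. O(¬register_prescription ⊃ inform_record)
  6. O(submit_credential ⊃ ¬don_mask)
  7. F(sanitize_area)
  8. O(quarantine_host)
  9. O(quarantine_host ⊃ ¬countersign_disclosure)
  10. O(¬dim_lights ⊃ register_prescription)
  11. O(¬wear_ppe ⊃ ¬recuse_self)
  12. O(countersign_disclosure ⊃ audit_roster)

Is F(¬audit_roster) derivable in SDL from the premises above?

Premise 12 is O(countersign_disclosure ⊃ audit_roster), but O(countersign_disclosure) is not derivable from the premises, so it does not yield O(audit_roster).
No other premise forces O(audit_roster). An ideal world satisfying every premise can still have ¬audit_roster true, so F(¬audit_roster) is not derivable.

No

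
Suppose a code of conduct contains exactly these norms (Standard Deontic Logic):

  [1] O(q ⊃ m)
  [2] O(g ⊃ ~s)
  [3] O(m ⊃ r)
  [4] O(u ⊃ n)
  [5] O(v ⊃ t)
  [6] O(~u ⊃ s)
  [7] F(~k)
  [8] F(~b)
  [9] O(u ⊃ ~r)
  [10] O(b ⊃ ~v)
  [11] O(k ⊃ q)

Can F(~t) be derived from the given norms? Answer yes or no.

No

Premise 5 is O(v ⊃ t), but O(v) is not derivable from the premises, so it does not yield O(t).
No other premise forces O(t). An ideal world satisfying every premise can still have ~t true, so F(~t) is not derivable.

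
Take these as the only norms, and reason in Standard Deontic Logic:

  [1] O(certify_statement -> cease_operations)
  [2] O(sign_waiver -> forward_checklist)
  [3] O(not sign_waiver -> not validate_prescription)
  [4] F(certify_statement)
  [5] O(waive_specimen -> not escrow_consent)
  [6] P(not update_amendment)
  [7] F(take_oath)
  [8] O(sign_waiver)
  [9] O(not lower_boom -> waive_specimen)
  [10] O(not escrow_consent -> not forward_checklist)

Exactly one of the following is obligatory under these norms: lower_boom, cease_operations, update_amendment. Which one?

Premise 8 states O(sign_waiver) outright.
Applying K to premise 2 (O(sign_waiver -> forward_checklist)) and O(sign_waiver) yields O(forward_checklist).
Premise 10, O(not escrow_consent -> not forward_checklist), contraposes to O(forward_checklist -> escrow_consent); with O(forward_checklist) we get O(escrow_consent).
Premise 5, O(waive_specimen -> not escrow_consent), contraposes to O(escrow_consent -> not waive_specimen); with O(escrow_consent) we get O(not waive_specimen).
The contrapositive of premise 9 (O(not lower_boom -> waive_specimen)) is O(not waive_specimen -> lower_boom), and O(not waive_specimen) is already established, so O(lower_boom).
So O(lower_boom) holds — lower_boom is obligatory. None of the other listed options is made obligatory by any chain of premises.

lower_boom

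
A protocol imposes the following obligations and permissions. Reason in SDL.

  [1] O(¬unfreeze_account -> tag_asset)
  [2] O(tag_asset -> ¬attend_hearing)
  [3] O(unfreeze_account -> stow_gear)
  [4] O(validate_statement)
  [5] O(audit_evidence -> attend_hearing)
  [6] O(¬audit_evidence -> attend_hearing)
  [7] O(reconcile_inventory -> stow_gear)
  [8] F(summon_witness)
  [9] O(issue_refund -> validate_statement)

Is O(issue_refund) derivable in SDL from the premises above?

Premise 9 is O(issue_refund -> validate_statement); even if O(validate_statement) held, inferring O(issue_refund) would be affirming the consequent — invalid.
No other premise forces O(issue_refund). An ideal world satisfying every premise can still have issue_refund false, so O(issue_refund) is not derivable.

No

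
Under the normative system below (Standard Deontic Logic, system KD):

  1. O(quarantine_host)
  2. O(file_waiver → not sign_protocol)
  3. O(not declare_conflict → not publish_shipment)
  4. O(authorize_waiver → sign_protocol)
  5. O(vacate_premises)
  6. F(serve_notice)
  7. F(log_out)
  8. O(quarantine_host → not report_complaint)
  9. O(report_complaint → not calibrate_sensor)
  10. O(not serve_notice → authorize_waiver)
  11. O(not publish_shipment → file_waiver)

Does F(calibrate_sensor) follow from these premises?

No

Premise 9 is O(report_complaint → not calibrate_sensor), but O(report_complaint) is not derivable from the premises, so it does not yield O(not calibrate_sensor).
No other premise forces O(not calibrate_sensor). An ideal world satisfying every premise can still have calibrate_sensor true, so F(calibrate_sensor) is not derivable.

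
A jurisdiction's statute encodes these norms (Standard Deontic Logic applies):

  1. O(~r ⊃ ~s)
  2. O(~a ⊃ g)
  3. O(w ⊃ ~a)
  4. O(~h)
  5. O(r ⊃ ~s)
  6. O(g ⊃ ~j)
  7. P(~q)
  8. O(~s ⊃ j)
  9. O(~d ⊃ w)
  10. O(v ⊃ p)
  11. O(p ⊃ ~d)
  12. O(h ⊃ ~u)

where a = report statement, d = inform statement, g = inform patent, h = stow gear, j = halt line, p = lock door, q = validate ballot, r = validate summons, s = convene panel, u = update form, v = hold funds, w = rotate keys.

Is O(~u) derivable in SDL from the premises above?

Premise 12 is O(h ⊃ ~u), but O(h) is not derivable from the premises, so it does not yield O(~u).
No other premise forces O(~u). An ideal world satisfying every premise can still have ~u false, so O(~u) is not derivable.

No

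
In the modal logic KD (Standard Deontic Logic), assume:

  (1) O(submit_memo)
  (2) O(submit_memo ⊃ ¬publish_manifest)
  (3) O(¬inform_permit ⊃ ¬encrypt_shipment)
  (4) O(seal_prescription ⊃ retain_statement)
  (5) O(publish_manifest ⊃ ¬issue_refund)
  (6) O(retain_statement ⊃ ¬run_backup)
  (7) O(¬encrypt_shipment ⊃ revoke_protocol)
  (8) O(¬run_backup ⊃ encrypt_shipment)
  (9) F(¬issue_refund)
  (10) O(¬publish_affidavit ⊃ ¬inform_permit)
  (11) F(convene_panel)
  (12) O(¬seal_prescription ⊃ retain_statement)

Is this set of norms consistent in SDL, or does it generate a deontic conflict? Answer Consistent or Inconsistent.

Premise 5 is O(publish_manifest ⊃ ¬issue_refund), but O(publish_manifest) is not derivable from the premises, so it does not yield O(¬issue_refund).
So O(¬issue_refund) is not derivable, and the apparent clash with O(issue_refund) does not arise.
A world satisfying every obligation exists (e.g. convene_panel=false, encrypt_shipment=true, inform_permit=true, issue_refund=true, publish_affidavit=true, publish_manifest=false, retain_statement=true, revoke_protocol=false, run_backup=false, seal_prescription=false, submit_memo=true); no atom is both obligatory and forbidden, so the set is consistent.

Consistent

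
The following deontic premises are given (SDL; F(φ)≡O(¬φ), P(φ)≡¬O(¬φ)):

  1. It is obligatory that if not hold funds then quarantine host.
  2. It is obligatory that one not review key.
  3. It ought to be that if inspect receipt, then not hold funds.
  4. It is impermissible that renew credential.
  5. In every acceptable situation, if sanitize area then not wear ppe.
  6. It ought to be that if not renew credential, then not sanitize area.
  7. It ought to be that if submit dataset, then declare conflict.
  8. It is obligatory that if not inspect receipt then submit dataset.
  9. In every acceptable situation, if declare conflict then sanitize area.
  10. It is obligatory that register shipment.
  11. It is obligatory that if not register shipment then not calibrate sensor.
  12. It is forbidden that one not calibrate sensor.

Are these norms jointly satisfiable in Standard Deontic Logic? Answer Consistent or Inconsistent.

Premise 11 is O(¬register_shipment → ¬calibrate_sensor), but O(¬register_shipment) is not derivable from the premises, so it does not yield O(¬calibrate_sensor).
So O(¬calibrate_sensor) is not derivable, and the apparent clash with O(calibrate_sensor) does not arise.
A world satisfying every obligation exists (e.g. calibrate_sensor=true, declare_conflict=false, hold_funds=false, inspect_receipt=true, quarantine_host=true, register_shipment=true, renew_credential=false, review_key=false, sanitize_area=false, submit_dataset=false, wear_ppe=false); no atom is both obligatory and forbidden, so the set is consistent.

Consistent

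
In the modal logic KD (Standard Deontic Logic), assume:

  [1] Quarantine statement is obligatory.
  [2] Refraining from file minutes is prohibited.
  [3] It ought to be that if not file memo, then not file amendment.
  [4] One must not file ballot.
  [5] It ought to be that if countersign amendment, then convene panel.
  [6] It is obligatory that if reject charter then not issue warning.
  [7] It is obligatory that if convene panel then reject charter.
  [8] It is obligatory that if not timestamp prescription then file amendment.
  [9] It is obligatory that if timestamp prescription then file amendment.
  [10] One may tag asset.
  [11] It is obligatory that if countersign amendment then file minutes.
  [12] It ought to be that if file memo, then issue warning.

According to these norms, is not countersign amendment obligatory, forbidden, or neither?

By case analysis on timestamp_prescription: premise 9 gives O(timestamp_prescription → file_amendment) and premise 8 gives O(¬timestamp_prescription → file_amendment), so O(file_amendment) either way.
Premise 3 is O(¬file_memo → ¬file_amendment); contrapositively O(file_amendment → file_memo). Since O(file_amendment) holds, K gives O(file_memo).
From O(file_memo) and premise 12, O(file_memo → issue_warning), we obtain O(issue_warning).
Premise 6, O(reject_charter → ¬issue_warning), contraposes to O(issue_warning → ¬reject_charter); with O(issue_warning) we get O(¬reject_charter).
Premise 7, O(convene_panel → reject_charter), contraposes to O(¬reject_charter → ¬convene_panel); with O(¬reject_charter) we get O(¬convene_panel).
Premise 5 is O(countersign_amendment → convene_panel); contrapositively O(¬convene_panel → ¬countersign_amendment). Since O(¬convene_panel) holds, K gives O(¬countersign_amendment).
Premises 1, 2, 4, 10, 11 do not contribute to this derivation.
Hence ¬countersign_amendment is obligatory.

Obligatory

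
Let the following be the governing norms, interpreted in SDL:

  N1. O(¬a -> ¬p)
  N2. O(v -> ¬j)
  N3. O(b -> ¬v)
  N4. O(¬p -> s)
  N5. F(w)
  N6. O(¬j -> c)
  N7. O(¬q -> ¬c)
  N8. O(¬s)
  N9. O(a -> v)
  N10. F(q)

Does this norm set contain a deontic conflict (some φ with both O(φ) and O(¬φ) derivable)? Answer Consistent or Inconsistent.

Inconsistent

Premise 10, F(q), is equivalent to O(¬q).
Premise 7 is O(¬q -> ¬c); since O(¬q), deontic closure gives O(¬c).
The contrapositive of premise 6 (O(¬j -> c)) is O(¬c -> j), and O(¬c) is already established, so O(j).
The contrapositive of premise 2 (O(v -> ¬j)) is O(j -> ¬v), and O(j) is already established, so O(¬v).
Premise 9 is O(a -> v); contrapositively O(¬v -> ¬a). Since O(¬v) holds, K gives O(¬a).
With premise 1, O(¬a -> ¬p), the K-axiom yields O(¬p).
With premise 4, O(¬p -> s), the K-axiom yields O(s).
However, premise 8 gives O(¬s).
We now have both O(s) and O(¬s) — s is simultaneously obligatory and forbidden, violating the D-axiom.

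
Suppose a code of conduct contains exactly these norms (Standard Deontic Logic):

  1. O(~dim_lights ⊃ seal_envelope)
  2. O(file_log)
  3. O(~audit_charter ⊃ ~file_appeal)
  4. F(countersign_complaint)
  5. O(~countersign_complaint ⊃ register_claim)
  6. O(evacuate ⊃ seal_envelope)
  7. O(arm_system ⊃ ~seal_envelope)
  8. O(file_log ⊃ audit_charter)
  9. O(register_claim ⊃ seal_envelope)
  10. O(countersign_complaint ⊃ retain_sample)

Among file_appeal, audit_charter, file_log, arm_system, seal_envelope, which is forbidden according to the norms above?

arm_system

Premise 4 is F(countersign_complaint), i.e. O(~countersign_complaint).
Premise 5 is O(~countersign_complaint ⊃ register_claim); since O(~countersign_complaint), deontic closure gives O(register_claim).
Applying K to premise 9 (O(register_claim ⊃ seal_envelope)) and O(register_claim) yields O(seal_envelope).
Premise 7, O(arm_system ⊃ ~seal_envelope), contraposes to O(seal_envelope ⊃ ~arm_system); with O(seal_envelope) we get O(~arm_system).
So O(~arm_system) holds, i.e. arm_system is forbidden. None of the other listed options is forbidden under the premises.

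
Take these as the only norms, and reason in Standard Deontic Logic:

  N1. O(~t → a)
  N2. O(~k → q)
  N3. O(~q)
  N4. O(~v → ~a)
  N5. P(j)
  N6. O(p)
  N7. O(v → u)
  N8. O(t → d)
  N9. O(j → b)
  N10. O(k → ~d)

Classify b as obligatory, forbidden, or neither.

Premise 9 is O(j → b), but O(j) is not derivable from the premises (the permission P(j) asserts only ~O(~j), not O(j)), so it does not yield O(b).
No premise or chain of K-axiom applications forces O(b), and none forces O(~b). So b is neither obligatory nor forbidden under these norms.

Neither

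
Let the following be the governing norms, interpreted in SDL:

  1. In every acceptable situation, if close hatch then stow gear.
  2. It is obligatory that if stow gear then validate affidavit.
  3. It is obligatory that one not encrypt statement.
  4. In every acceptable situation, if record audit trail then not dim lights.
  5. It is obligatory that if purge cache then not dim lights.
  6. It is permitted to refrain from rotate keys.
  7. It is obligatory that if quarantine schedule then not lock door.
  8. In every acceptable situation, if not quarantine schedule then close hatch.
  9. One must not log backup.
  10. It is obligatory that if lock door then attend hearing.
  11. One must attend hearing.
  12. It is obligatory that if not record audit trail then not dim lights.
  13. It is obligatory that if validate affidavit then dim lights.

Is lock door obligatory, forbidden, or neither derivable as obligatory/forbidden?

Forbidden

By case analysis on record_audit_trail: premise 4 gives O(record_audit_trail → ¬dim_lights) and premise 12 gives O(¬record_audit_trail → ¬dim_lights), so O(¬dim_lights) either way.
Premise 13 is O(validate_affidavit → dim_lights); contrapositively O(¬dim_lights → ¬validate_affidavit). Since O(¬dim_lights) holds, K gives O(¬validate_affidavit).
The contrapositive of premise 2 (O(stow_gear → validate_affidavit)) is O(¬validate_affidavit → ¬stow_gear), and O(¬validate_affidavit) is already established, so O(¬stow_gear).
The contrapositive of premise 1 (O(close_hatch → stow_gear)) is O(¬stow_gear → ¬close_hatch), and O(¬stow_gear) is already established, so O(¬close_hatch).
Premise 8, O(¬quarantine_schedule → close_hatch), contraposes to O(¬close_hatch → quarantine_schedule); with O(¬close_hatch) we get O(quarantine_schedule).
Premise 7 is O(quarantine_schedule → ¬lock_door); since O(quarantine_schedule), deontic closure gives O(¬lock_door).
Premises 3, 5, 6, 9, 10, 11 do not contribute to this derivation.
Thus O(¬lock_door), which is F(lock_door): lock_door is forbidden.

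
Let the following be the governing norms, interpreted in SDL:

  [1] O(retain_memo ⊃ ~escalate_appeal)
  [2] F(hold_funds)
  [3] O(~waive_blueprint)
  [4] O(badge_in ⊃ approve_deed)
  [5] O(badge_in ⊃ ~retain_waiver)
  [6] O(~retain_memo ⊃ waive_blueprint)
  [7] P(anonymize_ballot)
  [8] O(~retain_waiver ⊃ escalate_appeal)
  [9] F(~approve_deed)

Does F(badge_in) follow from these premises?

Yes

Premise 3 gives O(~waive_blueprint).
The contrapositive of premise 6 (O(~retain_memo ⊃ waive_blueprint)) is O(~waive_blueprint ⊃ retain_memo), and O(~waive_blueprint) is already established, so O(retain_memo).
Applying K to premise 1 (O(retain_memo ⊃ ~escalate_appeal)) and O(retain_memo) yields O(~escalate_appeal).
Premise 8 is O(~retain_waiver ⊃ escalate_appeal); contrapositively O(~escalate_appeal ⊃ retain_waiver). Since O(~escalate_appeal) holds, K gives O(retain_waiver).
Premise 5 is O(badge_in ⊃ ~retain_waiver); contrapositively O(retain_waiver ⊃ ~badge_in). Since O(retain_waiver) holds, K gives O(~badge_in).
Premises 2, 4, 7, 9 do not contribute to this derivation.
So O(~badge_in) holds, i.e. F(badge_in). The claim follows.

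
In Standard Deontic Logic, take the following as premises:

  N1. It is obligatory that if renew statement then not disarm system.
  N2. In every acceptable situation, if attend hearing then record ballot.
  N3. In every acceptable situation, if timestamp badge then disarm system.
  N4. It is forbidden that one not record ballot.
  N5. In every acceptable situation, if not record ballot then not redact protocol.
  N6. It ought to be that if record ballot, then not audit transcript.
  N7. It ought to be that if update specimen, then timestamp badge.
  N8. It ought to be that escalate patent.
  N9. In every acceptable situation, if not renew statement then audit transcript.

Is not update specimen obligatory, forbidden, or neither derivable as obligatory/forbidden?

Obligatory

F(¬record_ballot) at premise 4 means O(record_ballot).
Premise 6 is O(record_ballot → ¬audit_transcript); since O(record_ballot), deontic closure gives O(¬audit_transcript).
The contrapositive of premise 9 (O(¬renew_statement → audit_transcript)) is O(¬audit_transcript → renew_statement), and O(¬audit_transcript) is already established, so O(renew_statement).
Premise 1 is O(renew_statement → ¬disarm_system); since O(renew_statement), deontic closure gives O(¬disarm_system).
The contrapositive of premise 3 (O(timestamp_badge → disarm_system)) is O(¬disarm_system → ¬timestamp_badge), and O(¬disarm_system) is already established, so O(¬timestamp_badge).
Premise 7, O(update_specimen → timestamp_badge), contraposes to O(¬timestamp_badge → ¬update_specimen); with O(¬timestamp_badge) we get O(¬update_specimen).
Premises 2, 5, 8 do not contribute to this derivation.
Hence ¬update_specimen is obligatory.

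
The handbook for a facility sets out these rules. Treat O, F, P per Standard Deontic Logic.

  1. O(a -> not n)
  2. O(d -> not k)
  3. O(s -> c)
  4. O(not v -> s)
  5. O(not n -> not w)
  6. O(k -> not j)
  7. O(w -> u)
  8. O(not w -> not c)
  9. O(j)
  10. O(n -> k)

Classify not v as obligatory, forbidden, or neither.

Forbidden

Premise 9 gives O(j).
Premise 6, O(k -> not j), contraposes to O(j -> not k); with O(j) we get O(not k).
Premise 10 is O(n -> k); contrapositively O(not k -> not n). Since O(not k) holds, K gives O(not n).
Applying K to premise 5 (O(not n -> not w)) and O(not n) yields O(not w).
Premise 8 is O(not w -> not c); since O(not w), deontic closure gives O(not c).
The contrapositive of premise 3 (O(s -> c)) is O(not c -> not s), and O(not c) is already established, so O(not s).
The contrapositive of premise 4 (O(not v -> s)) is O(not s -> v), and O(not s) is already established, so O(v).
Premises 1, 2, 7 do not contribute to this derivation.
Thus O(v), which is F(not v): not v is forbidden.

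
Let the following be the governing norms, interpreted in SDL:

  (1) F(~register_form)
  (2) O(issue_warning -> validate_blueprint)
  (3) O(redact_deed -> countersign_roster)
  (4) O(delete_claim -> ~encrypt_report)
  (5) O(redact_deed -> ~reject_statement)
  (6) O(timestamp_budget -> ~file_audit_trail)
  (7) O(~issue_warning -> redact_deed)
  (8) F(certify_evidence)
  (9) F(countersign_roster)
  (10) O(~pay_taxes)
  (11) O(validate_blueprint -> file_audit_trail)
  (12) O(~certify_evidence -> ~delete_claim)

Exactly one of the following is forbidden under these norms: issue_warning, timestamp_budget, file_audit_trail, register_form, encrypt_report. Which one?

Premise 9 is F(countersign_roster), i.e. O(~countersign_roster).
The contrapositive of premise 3 (O(redact_deed -> countersign_roster)) is O(~countersign_roster -> ~redact_deed), and O(~countersign_roster) is already established, so O(~redact_deed).
Premise 7, O(~issue_warning -> redact_deed), contraposes to O(~redact_deed -> issue_warning); with O(~redact_deed) we get O(issue_warning).
From O(issue_warning) and premise 2, O(issue_warning -> validate_blueprint), we obtain O(validate_blueprint).
Applying K to premise 11 (O(validate_blueprint -> file_audit_trail)) and O(validate_blueprint) yields O(file_audit_trail).
The contrapositive of premise 6 (O(timestamp_budget -> ~file_audit_trail)) is O(file_audit_trail -> ~timestamp_budget), and O(file_audit_trail) is already established, so O(~timestamp_budget).
So O(~timestamp_budget) holds, i.e. timestamp_budget is forbidden. None of the other listed options is forbidden under the premises.

timestamp_budget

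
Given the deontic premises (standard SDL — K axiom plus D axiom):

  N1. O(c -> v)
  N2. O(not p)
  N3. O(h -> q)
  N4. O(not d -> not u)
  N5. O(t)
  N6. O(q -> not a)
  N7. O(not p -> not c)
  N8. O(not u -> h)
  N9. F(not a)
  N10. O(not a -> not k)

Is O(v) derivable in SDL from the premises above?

Premise 1 is O(c -> v), but O(c) is not derivable from the premises, so it does not yield O(v).
No other premise forces O(v). An ideal world satisfying every premise can still have v false, so O(v) is not derivable.

No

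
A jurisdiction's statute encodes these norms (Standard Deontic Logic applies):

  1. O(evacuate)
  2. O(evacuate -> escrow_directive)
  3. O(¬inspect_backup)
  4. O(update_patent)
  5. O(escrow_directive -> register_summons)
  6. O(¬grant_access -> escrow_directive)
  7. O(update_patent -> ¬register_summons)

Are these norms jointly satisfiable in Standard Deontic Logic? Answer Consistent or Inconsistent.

Premise 1 states O(evacuate) outright.
Applying K to premise 2 (O(evacuate -> escrow_directive)) and O(evacuate) yields O(escrow_directive).
With premise 5, O(escrow_directive -> register_summons), the K-axiom yields O(register_summons).
The contrapositive of premise 7 (O(update_patent -> ¬register_summons)) is O(register_summons -> ¬update_patent), and O(register_summons) is already established, so O(¬update_patent).
Yet premise 4 states O(update_patent).
We now have both O(¬update_patent) and O(update_patent) — update_patent is simultaneously obligatory and forbidden, violating the D-axiom.

Inconsistent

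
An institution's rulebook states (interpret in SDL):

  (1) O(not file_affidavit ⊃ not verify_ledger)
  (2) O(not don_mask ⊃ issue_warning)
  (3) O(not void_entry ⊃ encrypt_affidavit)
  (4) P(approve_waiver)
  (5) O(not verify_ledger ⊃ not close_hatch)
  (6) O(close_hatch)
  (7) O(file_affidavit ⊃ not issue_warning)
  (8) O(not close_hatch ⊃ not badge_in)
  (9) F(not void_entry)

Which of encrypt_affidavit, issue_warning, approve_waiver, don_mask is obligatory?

don_mask

Premise 6 states O(close_hatch) outright.
Premise 5 is O(not verify_ledger ⊃ not close_hatch); contrapositively O(close_hatch ⊃ verify_ledger). Since O(close_hatch) holds, K gives O(verify_ledger).
Premise 1, O(not file_affidavit ⊃ not verify_ledger), contraposes to O(verify_ledger ⊃ file_affidavit); with O(verify_ledger) we get O(file_affidavit).
Applying K to premise 7 (O(file_affidavit ⊃ not issue_warning)) and O(file_affidavit) yields O(not issue_warning).
Premise 2, O(not don_mask ⊃ issue_warning), contraposes to O(not issue_warning ⊃ don_mask); with O(not issue_warning) we get O(don_mask).
So O(don_mask) holds — don_mask is obligatory. None of the other listed options is made obligatory by any chain of premises.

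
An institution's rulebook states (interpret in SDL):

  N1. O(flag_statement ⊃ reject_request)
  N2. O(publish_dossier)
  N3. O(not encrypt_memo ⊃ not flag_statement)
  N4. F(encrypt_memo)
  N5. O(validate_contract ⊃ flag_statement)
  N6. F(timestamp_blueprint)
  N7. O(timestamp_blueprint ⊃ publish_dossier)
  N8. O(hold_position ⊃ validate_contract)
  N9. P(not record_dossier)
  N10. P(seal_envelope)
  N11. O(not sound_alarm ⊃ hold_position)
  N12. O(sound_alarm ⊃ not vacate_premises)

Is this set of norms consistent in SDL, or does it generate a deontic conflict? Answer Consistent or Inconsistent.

Consistent

Premise 7 is O(timestamp_blueprint ⊃ publish_dossier); even if O(publish_dossier) held, inferring O(timestamp_blueprint) would be affirming the consequent — invalid.
So O(timestamp_blueprint) is not derivable, and the apparent clash with O(not timestamp_blueprint) does not arise.
A world satisfying every obligation exists (e.g. encrypt_memo=false, flag_statement=false, hold_position=false, publish_dossier=true, record_dossier=false, reject_request=false, seal_envelope=false, sound_alarm=true, timestamp_blueprint=false, vacate_premises=false, validate_contract=false); no atom is both obligatory and forbidden, so the set is consistent.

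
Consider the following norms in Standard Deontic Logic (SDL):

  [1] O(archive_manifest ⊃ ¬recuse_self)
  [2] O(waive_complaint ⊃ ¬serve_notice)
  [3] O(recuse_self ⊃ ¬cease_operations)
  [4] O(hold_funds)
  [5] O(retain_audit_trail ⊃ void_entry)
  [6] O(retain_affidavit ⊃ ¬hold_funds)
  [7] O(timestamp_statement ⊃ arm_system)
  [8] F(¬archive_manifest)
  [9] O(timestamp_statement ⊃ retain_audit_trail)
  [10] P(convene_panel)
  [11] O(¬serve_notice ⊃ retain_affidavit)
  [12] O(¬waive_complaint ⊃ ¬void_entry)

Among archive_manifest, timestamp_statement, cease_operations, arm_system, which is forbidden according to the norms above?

timestamp_statement

Premise 4 gives O(hold_funds).
The contrapositive of premise 6 (O(retain_affidavit ⊃ ¬hold_funds)) is O(hold_funds ⊃ ¬retain_affidavit), and O(hold_funds) is already established, so O(¬retain_affidavit).
Premise 11 is O(¬serve_notice ⊃ retain_affidavit); contrapositively O(¬retain_affidavit ⊃ serve_notice). Since O(¬retain_affidavit) holds, K gives O(serve_notice).
Premise 2 is O(waive_complaint ⊃ ¬serve_notice); contrapositively O(serve_notice ⊃ ¬waive_complaint). Since O(serve_notice) holds, K gives O(¬waive_complaint).
Applying K to premise 12 (O(¬waive_complaint ⊃ ¬void_entry)) and O(¬waive_complaint) yields O(¬void_entry).
Premise 5, O(retain_audit_trail ⊃ void_entry), contraposes to O(¬void_entry ⊃ ¬retain_audit_trail); with O(¬void_entry) we get O(¬retain_audit_trail).
Premise 9 is O(timestamp_statement ⊃ retain_audit_trail); contrapositively O(¬retain_audit_trail ⊃ ¬timestamp_statement). Since O(¬retain_audit_trail) holds, K gives O(¬timestamp_statement).
So O(¬timestamp_statement) holds, i.e. timestamp_statement is forbidden. None of the other listed options is forbidden under the premises.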